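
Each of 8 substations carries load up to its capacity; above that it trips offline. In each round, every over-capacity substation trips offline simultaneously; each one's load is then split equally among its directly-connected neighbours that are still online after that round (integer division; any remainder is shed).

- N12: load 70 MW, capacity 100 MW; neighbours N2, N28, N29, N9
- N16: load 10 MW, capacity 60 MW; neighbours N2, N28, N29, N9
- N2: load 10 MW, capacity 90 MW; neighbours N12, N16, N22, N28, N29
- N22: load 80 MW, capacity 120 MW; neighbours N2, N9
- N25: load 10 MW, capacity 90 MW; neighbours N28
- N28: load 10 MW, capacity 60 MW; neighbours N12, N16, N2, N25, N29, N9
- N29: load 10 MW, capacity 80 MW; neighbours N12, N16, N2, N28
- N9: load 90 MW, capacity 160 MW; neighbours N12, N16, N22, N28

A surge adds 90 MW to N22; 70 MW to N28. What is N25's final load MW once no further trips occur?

23

Round 1 — N22 at 170 > 120; N28 at 80 > 60. N22, N28 trip offline.
  N22 sheds 170 MW to N2, N9: 85 each.
    N2: 10+85 = 95 > 90
    N9: 90+85 = 175 > 160
  N28 sheds 80 MW to N12, N16, N2, N25, N29, N9: 13 each (2 lost).
    N12: 70+13 = 83 ≤ 100
    N16: 10+13 = 23 ≤ 60
    N2: 95+13 = 108 > 90
    N25: 10+13 = 23 ≤ 90
    N29: 10+13 = 23 ≤ 80
    N9: 175+13 = 188 > 160
Round 2 — N2, N9 trip offline.
  N2 sheds 108 MW to N12, N16, N29: 36 each.
    N12: 83+36 = 119 > 100
    N16: 23+36 = 59 ≤ 60
    N29: 23+36 = 59 ≤ 80
  N9 sheds 188 MW to N12, N16: 94 each.
    N12: 119+94 = 213 > 100
    N16: 59+94 = 153 > 60
Round 3 — N12, N16 trip offline.
  N12 sheds 213 MW to N29: 213 each.
    N29: 59+213 = 272 > 80
  N16 sheds 153 MW to N29: 153 each.
    N29: 272+153 = 425 > 80
Round 4 — N29 trips offline.
  N29 sheds 425 MW: no online neighbours, lost.
No further trips.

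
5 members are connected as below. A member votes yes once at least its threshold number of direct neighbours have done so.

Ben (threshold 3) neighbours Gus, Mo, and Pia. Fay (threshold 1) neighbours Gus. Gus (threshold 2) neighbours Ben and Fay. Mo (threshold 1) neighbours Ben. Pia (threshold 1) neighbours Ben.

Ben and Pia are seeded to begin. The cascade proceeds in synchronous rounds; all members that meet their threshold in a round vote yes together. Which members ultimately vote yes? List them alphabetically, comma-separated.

Ben, Mo, Pia

Round 1 — Ben, Pia vote yes (initial).
Round 2 — checking thresholds:
  Gus: 1 of 2 neighbours < 2, not yet.
  Mo: 1 of 1 neighbours ≥ 1, votes yes.
Round 3 — no new yes votes; cascade stops.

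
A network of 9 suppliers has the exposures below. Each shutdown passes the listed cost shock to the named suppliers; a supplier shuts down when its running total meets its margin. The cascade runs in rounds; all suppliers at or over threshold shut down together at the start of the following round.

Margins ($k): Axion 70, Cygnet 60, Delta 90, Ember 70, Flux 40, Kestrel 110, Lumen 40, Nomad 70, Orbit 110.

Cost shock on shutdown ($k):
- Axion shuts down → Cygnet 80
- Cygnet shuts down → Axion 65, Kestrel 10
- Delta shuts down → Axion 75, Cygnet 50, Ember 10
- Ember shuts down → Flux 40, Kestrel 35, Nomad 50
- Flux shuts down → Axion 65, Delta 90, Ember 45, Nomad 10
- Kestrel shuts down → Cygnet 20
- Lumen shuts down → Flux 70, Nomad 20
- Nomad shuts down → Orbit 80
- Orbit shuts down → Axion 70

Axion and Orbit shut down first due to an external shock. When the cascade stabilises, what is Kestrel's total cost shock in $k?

10

Round 1 — Axion, Orbit shut down (initial).
  Cygnet: +80 → 80 ≥ 60
Round 2 — Cygnet shuts down.
  Kestrel: +10 → 10 < 110
No further shutdowns.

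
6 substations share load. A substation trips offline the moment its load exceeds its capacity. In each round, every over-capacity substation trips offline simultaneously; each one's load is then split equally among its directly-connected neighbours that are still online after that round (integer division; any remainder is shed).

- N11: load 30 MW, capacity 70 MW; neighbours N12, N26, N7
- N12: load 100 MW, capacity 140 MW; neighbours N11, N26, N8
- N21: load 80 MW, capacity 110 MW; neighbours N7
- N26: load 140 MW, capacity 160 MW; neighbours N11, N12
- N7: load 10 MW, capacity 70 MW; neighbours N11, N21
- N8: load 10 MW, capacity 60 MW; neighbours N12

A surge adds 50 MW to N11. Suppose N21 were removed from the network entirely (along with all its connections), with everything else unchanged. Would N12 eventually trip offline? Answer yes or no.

yes

With N21 removed:
Round 1 — N11 at 80 > 70. N11 trips offline.
  N11 sheds 80 MW to N12, N26, N7: 26 each (2 lost).
    N12: 100+26 = 126 ≤ 140
    N26: 140+26 = 166 > 160
    N7: 10+26 = 36 ≤ 70
Round 2 — N26 trips offline.
  N26 sheds 166 MW to N12: 166 each.
    N12: 126+166 = 292 > 140
Round 3 — N12 trips offline.
  N12 sheds 292 MW to N8: 292 each.
    N8: 10+292 = 302 > 60
Round 4 — N8 trips offline.
  N8 sheds 302 MW: no online neighbours, lost.
No further trips.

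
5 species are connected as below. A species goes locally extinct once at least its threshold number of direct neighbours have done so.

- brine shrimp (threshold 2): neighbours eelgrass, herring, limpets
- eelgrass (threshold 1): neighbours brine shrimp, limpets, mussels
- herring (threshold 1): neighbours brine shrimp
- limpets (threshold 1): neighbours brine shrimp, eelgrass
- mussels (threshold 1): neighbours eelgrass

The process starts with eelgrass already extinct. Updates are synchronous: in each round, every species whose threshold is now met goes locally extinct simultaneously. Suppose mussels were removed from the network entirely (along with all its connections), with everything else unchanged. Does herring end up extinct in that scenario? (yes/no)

With mussels removed:
Round 1 — eelgrass goes locally extinct (initial).
Round 2 — checking thresholds:
  brine shrimp: 1 of 3 neighbours < 2, not yet.
  limpets: 1 of 2 neighbours ≥ 1, goes locally extinct.
Round 3 — checking thresholds:
  brine shrimp: 2 of 3 neighbours ≥ 2, goes locally extinct.
Round 4 — checking thresholds:
  herring: 1 of 1 neighbours ≥ 1, goes locally extinct.
Round 5 — no new extinctions; cascade stops.

yes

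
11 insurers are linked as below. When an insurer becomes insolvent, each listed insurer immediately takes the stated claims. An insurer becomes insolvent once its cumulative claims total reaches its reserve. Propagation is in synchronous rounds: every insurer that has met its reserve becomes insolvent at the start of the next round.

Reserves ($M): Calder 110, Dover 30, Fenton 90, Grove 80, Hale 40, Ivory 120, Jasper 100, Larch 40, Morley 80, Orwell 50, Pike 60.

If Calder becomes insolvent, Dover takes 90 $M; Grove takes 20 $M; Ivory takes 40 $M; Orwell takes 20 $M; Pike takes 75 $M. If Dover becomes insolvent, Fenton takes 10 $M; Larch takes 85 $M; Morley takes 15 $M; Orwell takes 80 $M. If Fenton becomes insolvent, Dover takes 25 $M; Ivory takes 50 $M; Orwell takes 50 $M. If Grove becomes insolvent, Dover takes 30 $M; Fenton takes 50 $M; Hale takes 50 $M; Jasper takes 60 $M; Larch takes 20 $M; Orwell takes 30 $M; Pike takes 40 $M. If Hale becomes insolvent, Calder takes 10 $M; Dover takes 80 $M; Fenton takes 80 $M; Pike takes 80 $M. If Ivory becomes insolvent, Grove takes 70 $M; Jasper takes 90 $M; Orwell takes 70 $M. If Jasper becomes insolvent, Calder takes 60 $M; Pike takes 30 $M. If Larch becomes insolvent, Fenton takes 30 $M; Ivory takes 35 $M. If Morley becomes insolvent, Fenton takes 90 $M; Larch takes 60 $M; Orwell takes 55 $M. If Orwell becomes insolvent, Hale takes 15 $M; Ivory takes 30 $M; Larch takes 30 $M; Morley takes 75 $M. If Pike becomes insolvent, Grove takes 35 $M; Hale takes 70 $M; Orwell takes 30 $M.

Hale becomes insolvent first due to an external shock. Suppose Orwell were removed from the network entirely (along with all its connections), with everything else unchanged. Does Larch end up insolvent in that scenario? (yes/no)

yes

With Orwell removed:
Round 1 — Hale becomes insolvent (initial).
  Calder: +10 → 10 < 110
  Dover: +80 → 80 ≥ 30
  Fenton: +80 → 80 < 90
  Pike: +80 → 80 ≥ 60
Round 2 — Dover, Pike become insolvent.
  Fenton: +10 → 90 ≥ 90
  Grove: +35 → 35 < 80
  Larch: +85 → 85 ≥ 40
  Morley: +15 → 15 < 80
Round 3 — Fenton, Larch become insolvent.
  Ivory: +50+35 → 85 < 120
No further insolvencies.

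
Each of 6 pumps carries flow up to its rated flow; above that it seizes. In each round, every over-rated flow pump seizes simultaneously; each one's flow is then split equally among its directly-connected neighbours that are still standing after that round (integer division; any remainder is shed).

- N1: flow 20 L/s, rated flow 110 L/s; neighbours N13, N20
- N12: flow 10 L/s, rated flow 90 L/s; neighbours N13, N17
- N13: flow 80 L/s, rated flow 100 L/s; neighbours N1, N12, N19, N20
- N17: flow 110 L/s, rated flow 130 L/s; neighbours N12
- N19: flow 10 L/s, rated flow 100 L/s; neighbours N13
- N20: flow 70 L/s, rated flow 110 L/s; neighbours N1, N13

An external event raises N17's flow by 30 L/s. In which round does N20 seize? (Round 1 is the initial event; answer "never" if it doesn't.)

4

Round 1 — N17 at 140 > 130. N17 seizes.
  N17 sheds 140 L/s to N12: 140 each.
    N12: 10+140 = 150 > 90
Round 2 — N12 seizes.
  N12 sheds 150 L/s to N13: 150 each.
    N13: 80+150 = 230 > 100
Round 3 — N13 seizes.
  N13 sheds 230 L/s to N1, N19, N20: 76 each (2 lost).
    N1: 20+76 = 96 ≤ 110
    N19: 10+76 = 86 ≤ 100
    N20: 70+76 = 146 > 110
Round 4 — N20 seizes.
  N20 sheds 146 L/s to N1: 146 each.
    N1: 96+146 = 242 > 110
Round 5 — N1 seizes.
  N1 sheds 242 L/s: no online neighbours, lost.
No further seizures.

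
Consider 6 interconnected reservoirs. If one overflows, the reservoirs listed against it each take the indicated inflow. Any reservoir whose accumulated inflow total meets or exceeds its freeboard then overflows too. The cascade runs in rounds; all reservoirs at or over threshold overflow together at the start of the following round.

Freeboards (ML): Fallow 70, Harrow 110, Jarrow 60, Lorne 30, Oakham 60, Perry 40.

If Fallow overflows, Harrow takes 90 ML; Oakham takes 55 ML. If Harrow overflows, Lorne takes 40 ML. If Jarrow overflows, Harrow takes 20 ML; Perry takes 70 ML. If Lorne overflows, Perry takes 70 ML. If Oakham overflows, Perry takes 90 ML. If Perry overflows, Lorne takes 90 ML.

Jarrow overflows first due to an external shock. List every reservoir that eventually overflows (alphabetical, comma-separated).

Jarrow, Lorne, Perry

Round 1 — Jarrow overflows (initial).
  Harrow: +20 → 20 < 110
  Perry: +70 → 70 ≥ 40
Round 2 — Perry overflows.
  Lorne: +90 → 90 ≥ 30
Round 3 — Lorne overflows.
No further overflows.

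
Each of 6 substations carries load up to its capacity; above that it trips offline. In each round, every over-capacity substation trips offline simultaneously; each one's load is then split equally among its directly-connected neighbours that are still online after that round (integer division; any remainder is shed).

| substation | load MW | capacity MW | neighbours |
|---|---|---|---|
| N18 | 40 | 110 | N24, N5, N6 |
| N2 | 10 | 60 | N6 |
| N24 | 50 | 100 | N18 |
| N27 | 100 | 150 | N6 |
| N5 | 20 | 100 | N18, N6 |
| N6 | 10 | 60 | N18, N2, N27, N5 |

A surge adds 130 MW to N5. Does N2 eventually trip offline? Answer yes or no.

Round 1 — N5 at 150 > 100. N5 trips offline.
  N5 sheds 150 MW to N18, N6: 75 each.
    N18: 40+75 = 115 > 110
    N6: 10+75 = 85 > 60
Round 2 — N18, N6 trip offline.
  N18 sheds 115 MW to N24: 115 each.
    N24: 50+115 = 165 > 100
  N6 sheds 85 MW to N2, N27: 42 each (1 lost).
    N2: 10+42 = 52 ≤ 60
    N27: 100+42 = 142 ≤ 150
Round 3 — N24 trips offline.
  N24 sheds 165 MW: no online neighbours, lost.
No further trips.

no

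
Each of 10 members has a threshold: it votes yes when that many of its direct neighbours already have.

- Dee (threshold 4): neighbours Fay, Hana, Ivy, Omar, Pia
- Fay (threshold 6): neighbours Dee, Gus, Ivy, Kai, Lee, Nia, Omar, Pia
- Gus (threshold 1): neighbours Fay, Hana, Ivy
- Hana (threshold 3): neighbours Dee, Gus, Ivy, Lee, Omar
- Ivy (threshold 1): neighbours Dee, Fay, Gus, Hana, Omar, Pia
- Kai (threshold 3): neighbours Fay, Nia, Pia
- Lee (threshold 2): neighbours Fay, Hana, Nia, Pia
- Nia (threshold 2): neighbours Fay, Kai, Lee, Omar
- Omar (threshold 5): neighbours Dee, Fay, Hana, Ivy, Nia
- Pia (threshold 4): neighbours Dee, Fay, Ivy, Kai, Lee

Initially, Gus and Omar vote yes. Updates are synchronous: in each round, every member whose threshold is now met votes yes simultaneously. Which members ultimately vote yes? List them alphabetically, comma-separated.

Gus, Hana, Ivy, Omar

Round 1 — Gus, Omar vote yes (initial).
Round 2 — checking thresholds:
  Dee: 1 of 5 neighbours < 4, below threshold.
  Fay: 2 of 8 neighbours < 6, below threshold.
  Hana: 2 of 5 neighbours < 3, below threshold.
  Ivy: 2 of 6 neighbours ≥ 1, votes yes.
  Nia: 1 of 4 neighbours < 2, below threshold.
Round 3 — checking thresholds:
  Dee: 2 of 5 neighbours < 4, below threshold.
  Fay: 3 of 8 neighbours < 6, below threshold.
  Hana: 3 of 5 neighbours ≥ 3, votes yes.
  Nia: 1 of 4 neighbours < 2, below threshold.
  Pia: 1 of 5 neighbours < 4, below threshold.
Round 4 — no new yes votes; cascade stops.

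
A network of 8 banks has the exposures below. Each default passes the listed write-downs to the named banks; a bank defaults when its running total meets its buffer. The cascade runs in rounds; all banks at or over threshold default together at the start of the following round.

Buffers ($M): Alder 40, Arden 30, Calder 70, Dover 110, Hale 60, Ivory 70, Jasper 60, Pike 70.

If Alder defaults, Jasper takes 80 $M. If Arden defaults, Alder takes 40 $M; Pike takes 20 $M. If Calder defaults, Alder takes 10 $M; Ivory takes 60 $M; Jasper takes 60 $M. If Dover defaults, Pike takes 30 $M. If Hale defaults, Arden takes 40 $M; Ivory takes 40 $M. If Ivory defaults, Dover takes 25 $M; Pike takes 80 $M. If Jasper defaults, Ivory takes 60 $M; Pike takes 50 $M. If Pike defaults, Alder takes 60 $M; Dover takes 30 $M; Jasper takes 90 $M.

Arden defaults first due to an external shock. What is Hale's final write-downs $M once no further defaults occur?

0

Round 1 — Arden defaults (initial).
  Alder: +40 → 40 ≥ 40
  Pike: +20 → 20 < 70
Round 2 — Alder defaults.
  Jasper: +80 → 80 ≥ 60
Round 3 — Jasper defaults.
  Ivory: +60 → 60 < 70
  Pike: +50 → 70 ≥ 70
Round 4 — Pike defaults.
  Dover: +30 → 30 < 110
No further defaults.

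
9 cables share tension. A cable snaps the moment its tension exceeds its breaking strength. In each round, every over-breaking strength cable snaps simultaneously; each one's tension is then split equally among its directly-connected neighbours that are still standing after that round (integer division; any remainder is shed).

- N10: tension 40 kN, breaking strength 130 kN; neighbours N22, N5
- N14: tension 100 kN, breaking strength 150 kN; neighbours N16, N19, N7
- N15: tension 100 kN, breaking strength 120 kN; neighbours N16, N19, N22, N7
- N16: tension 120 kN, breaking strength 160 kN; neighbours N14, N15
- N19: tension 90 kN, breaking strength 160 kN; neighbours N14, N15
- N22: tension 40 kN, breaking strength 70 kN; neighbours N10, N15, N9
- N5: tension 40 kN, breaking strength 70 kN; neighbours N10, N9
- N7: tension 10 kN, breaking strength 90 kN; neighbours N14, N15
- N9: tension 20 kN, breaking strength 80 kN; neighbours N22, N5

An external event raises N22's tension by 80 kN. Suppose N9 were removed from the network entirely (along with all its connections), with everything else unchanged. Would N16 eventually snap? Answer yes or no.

yes

With N9 removed:
Round 1 — N22 at 120 > 70. N22 snaps.
  N22 sheds 120 kN to N10, N15: 60 each.
    N10: 40+60 = 100 ≤ 130
    N15: 100+60 = 160 > 120
Round 2 — N15 snaps.
  N15 sheds 160 kN to N16, N19, N7: 53 each (1 lost).
    N16: 120+53 = 173 > 160
    N19: 90+53 = 143 ≤ 160
    N7: 10+53 = 63 ≤ 90
Round 3 — N16 snaps.
  N16 sheds 173 kN to N14: 173 each.
    N14: 100+173 = 273 > 150
Round 4 — N14 snaps.
  N14 sheds 273 kN to N19, N7: 136 each (1 lost).
    N19: 143+136 = 279 > 160
    N7: 63+136 = 199 > 90
Round 5 — N19, N7 snap.
  N19 sheds 279 kN: no online neighbours, lost.
  N7 sheds 199 kN: no online neighbours, lost.
No further breaks.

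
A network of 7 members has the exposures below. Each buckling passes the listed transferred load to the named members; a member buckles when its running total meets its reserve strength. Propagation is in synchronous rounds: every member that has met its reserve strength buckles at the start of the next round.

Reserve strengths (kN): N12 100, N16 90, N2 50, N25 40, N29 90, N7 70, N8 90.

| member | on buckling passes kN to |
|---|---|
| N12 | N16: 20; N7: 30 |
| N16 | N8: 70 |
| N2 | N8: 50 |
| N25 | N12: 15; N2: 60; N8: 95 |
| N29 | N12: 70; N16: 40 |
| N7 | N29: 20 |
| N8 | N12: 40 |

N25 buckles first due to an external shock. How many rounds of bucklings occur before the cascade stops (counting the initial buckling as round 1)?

Round 1 — N25 buckles (initial).
  N12: +15 → 15 < 100
  N2: +60 → 60 ≥ 50
  N8: +95 → 95 ≥ 90
Round 2 — N2, N8 buckle.
  N12: +40 → 55 < 100
No further bucklings.

2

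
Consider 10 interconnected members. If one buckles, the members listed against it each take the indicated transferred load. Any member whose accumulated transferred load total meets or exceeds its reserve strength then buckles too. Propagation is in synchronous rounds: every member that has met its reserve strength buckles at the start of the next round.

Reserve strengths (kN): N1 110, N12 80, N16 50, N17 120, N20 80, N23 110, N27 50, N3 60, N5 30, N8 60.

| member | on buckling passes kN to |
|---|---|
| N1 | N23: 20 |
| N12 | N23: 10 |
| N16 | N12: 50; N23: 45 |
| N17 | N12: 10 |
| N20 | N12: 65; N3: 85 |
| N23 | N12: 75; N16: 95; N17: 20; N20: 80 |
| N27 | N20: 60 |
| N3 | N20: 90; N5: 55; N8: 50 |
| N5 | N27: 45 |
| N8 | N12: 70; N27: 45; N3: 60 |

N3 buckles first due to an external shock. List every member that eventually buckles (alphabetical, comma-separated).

N20, N3, N5

Round 1 — N3 buckles (initial).
  N20: +90 → 90 ≥ 80
  N5: +55 → 55 ≥ 30
  N8: +50 → 50 < 60
Round 2 — N20, N5 buckle.
  N12: +65 → 65 < 80
  N27: +45 → 45 < 50
No further bucklings.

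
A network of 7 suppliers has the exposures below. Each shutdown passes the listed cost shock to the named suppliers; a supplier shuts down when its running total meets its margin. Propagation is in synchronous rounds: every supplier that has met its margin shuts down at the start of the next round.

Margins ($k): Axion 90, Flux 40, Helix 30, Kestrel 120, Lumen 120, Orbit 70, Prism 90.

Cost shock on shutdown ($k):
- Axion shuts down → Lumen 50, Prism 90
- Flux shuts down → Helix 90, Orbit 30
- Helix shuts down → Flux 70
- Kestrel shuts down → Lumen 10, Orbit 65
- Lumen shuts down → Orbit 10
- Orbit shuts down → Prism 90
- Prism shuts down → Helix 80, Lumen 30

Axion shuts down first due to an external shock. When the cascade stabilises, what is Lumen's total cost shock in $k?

80

Round 1 — Axion shuts down (initial).
  Lumen: +50 → 50 < 120
  Prism: +90 → 90 ≥ 90
Round 2 — Prism shuts down.
  Helix: +80 → 80 ≥ 30
  Lumen: +30 → 80 < 120
Round 3 — Helix shuts down.
  Flux: +70 → 70 ≥ 40
Round 4 — Flux shuts down.
  Orbit: +30 → 30 < 70
No further shutdowns.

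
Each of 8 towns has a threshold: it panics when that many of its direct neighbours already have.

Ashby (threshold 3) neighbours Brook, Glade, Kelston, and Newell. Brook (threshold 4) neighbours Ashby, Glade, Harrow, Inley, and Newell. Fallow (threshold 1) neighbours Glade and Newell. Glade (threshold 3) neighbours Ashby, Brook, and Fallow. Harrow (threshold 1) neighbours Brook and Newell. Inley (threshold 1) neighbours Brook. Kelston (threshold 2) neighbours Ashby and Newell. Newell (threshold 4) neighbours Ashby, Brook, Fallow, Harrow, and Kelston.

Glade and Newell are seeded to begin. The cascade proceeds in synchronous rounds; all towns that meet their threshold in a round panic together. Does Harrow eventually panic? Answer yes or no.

Round 1 — Glade, Newell panic (initial).
Round 2 — checking thresholds:
  Ashby: 2 of 4 neighbours < 3, not yet.
  Brook: 2 of 5 neighbours < 4, not yet.
  Fallow: 2 of 2 neighbours ≥ 1, panics.
  Harrow: 1 of 2 neighbours ≥ 1, panics.
  Kelston: 1 of 2 neighbours < 2, not yet.
Round 3 — no new panics; cascade stops.

yes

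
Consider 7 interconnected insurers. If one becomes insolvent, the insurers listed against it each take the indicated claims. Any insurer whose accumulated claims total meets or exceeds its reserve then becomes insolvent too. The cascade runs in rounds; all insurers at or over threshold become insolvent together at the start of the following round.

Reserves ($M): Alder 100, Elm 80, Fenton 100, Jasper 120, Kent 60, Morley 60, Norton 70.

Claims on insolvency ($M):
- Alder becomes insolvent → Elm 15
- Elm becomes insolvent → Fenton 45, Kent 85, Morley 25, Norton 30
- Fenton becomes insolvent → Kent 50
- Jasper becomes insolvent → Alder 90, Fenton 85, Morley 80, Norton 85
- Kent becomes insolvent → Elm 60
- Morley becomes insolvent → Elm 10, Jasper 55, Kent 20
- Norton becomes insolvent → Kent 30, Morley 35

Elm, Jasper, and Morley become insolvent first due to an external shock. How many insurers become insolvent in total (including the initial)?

6

Round 1 — Elm, Jasper, Morley become insolvent (initial).
  Alder: +90 → 90 < 100
  Fenton: +45+85 → 130 ≥ 100
  Kent: +85+20 → 105 ≥ 60
  Norton: +30+85 → 115 ≥ 70
Round 2 — Fenton, Kent, Norton become insolvent.
No further insolvencies.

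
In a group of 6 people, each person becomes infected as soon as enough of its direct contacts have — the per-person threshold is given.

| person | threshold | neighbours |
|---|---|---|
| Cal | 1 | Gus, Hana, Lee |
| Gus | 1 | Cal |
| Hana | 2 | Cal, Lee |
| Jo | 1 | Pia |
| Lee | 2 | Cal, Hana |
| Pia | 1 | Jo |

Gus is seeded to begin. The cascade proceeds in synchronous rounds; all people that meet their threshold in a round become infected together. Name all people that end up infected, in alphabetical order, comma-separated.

Round 1 — Gus becomes infected (initial).
Round 2 — checking thresholds:
  Cal: 1 of 3 neighbours ≥ 1, becomes infected.
Round 3 — no new infections; cascade stops.

Cal, Gus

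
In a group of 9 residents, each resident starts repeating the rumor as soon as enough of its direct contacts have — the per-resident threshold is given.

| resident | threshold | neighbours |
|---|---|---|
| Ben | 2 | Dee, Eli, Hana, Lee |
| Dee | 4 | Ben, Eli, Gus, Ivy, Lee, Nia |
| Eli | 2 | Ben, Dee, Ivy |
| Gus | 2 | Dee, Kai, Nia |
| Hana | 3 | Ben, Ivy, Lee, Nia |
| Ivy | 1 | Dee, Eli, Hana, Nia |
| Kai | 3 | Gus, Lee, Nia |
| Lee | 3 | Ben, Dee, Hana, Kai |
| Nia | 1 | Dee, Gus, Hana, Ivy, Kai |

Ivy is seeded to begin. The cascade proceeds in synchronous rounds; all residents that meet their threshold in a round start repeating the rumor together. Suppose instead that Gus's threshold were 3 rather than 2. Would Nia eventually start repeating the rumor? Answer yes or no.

yes

With Gus's threshold at 3:
Round 1 — Ivy starts repeating the rumor (initial).
Round 2 — checking thresholds:
  Dee: 1 of 6 neighbours < 4, holds.
  Eli: 1 of 3 neighbours < 2, holds.
  Hana: 1 of 4 neighbours < 3, holds.
  Nia: 1 of 5 neighbours ≥ 1, starts repeating the rumor.
Round 3 — no new spreads; cascade stops.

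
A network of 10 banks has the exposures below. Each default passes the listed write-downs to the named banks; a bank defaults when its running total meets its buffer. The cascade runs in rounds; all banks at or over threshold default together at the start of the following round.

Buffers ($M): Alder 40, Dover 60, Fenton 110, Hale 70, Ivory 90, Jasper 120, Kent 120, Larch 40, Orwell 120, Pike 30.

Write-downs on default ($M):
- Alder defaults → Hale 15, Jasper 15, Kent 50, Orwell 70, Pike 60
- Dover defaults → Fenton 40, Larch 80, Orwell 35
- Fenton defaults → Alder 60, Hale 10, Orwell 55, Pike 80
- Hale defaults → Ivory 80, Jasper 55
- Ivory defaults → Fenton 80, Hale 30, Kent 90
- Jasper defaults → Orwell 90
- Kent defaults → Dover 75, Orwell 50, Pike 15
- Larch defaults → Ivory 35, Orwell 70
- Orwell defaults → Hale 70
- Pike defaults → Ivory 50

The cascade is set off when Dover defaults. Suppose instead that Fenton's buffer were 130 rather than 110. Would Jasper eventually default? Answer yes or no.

With Fenton's buffer at 130:
Round 1 — Dover defaults (initial).
  Fenton: +40 → 40 < 130
  Larch: +80 → 80 ≥ 40
  Orwell: +35 → 35 < 120
Round 2 — Larch defaults.
  Ivory: +35 → 35 < 90
  Orwell: +70 → 105 < 120
No further defaults.

no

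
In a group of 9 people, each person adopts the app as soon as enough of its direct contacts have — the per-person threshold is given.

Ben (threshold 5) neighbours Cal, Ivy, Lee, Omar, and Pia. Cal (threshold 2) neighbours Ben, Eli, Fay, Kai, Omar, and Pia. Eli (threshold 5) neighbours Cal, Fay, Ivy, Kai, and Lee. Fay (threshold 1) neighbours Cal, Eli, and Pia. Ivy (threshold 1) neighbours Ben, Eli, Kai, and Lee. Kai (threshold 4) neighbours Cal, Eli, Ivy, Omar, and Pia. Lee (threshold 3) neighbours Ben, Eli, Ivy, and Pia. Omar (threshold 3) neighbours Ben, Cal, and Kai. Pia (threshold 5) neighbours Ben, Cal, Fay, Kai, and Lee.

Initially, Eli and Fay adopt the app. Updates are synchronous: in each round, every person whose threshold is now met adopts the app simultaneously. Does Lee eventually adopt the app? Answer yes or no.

Round 1 — Eli, Fay adopt the app (initial).
Round 2 — checking thresholds:
  Cal: 2 of 6 neighbours ≥ 2, adopts the app.
  Ivy: 1 of 4 neighbours ≥ 1, adopts the app.
  Kai: 1 of 5 neighbours < 4, holds.
  Lee: 1 of 4 neighbours < 3, holds.
  Pia: 1 of 5 neighbours < 5, holds.
Round 3 — no new adoptions; cascade stops.

no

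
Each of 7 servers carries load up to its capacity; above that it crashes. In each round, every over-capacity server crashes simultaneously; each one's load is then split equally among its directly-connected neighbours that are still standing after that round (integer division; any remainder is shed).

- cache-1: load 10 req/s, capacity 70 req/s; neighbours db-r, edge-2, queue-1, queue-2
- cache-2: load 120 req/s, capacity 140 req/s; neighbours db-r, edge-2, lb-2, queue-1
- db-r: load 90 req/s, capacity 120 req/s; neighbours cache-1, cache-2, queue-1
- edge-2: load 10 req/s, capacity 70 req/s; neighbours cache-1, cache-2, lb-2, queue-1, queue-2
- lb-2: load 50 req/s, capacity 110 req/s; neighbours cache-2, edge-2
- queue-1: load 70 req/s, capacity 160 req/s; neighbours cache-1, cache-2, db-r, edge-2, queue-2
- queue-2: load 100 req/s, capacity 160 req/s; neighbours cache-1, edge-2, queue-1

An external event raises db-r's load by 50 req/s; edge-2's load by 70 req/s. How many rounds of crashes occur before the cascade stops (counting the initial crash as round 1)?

4

Round 1 — db-r at 140 > 120; edge-2 at 80 > 70. db-r, edge-2 crash.
  db-r sheds 140 req/s to cache-1, cache-2, queue-1: 46 each (2 lost).
    cache-1: 10+46 = 56 ≤ 70
    cache-2: 120+46 = 166 > 140
    queue-1: 70+46 = 116 ≤ 160
  edge-2 sheds 80 req/s to cache-1, cache-2, lb-2, queue-1, queue-2: 16 each.
    cache-1: 56+16 = 72 > 70
    cache-2: 166+16 = 182 > 140
    lb-2: 50+16 = 66 ≤ 110
    queue-1: 116+16 = 132 ≤ 160
    queue-2: 100+16 = 116 ≤ 160
Round 2 — cache-1, cache-2 crash.
  cache-1 sheds 72 req/s to queue-1, queue-2: 36 each.
    queue-1: 132+36 = 168 > 160
    queue-2: 116+36 = 152 ≤ 160
  cache-2 sheds 182 req/s to lb-2, queue-1: 91 each.
    lb-2: 66+91 = 157 > 110
    queue-1: 168+91 = 259 > 160
Round 3 — lb-2, queue-1 crash.
  lb-2 sheds 157 req/s: no online neighbours, lost.
  queue-1 sheds 259 req/s to queue-2: 259 each.
    queue-2: 152+259 = 411 > 160
Round 4 — queue-2 crashes.
  queue-2 sheds 411 req/s: no online neighbours, lost.
No further crashes.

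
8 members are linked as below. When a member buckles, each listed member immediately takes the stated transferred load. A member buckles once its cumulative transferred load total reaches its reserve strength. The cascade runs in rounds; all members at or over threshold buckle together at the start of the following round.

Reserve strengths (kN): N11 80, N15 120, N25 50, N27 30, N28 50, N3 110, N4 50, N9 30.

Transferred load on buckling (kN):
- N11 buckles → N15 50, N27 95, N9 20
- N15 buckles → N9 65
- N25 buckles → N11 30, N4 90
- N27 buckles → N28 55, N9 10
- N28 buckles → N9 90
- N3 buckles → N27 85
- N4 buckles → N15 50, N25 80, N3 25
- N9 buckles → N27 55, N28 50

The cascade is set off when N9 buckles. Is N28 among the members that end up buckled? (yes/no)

Round 1 — N9 buckles (initial).
  N27: +55 → 55 ≥ 30
  N28: +50 → 50 ≥ 50
Round 2 — N27, N28 buckle.
No further bucklings.

yes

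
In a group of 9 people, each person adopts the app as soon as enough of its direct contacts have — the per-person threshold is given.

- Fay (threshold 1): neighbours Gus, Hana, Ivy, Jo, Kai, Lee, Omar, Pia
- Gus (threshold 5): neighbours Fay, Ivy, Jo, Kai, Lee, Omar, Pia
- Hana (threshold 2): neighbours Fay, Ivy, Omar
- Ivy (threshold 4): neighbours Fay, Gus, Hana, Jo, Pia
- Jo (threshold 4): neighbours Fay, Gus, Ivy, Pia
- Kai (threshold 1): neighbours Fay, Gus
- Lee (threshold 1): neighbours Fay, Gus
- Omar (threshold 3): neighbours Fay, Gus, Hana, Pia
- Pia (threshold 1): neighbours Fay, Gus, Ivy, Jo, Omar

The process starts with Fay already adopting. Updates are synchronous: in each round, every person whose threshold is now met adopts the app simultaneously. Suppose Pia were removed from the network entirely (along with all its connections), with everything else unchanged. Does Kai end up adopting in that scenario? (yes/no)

With Pia removed:
Round 1 — Fay adopts the app (initial).
Round 2 — checking thresholds:
  Gus: 1 of 6 neighbours < 5, holds.
  Hana: 1 of 3 neighbours < 2, holds.
  Ivy: 1 of 4 neighbours < 4, holds.
  Jo: 1 of 3 neighbours < 4, holds.
  Kai: 1 of 2 neighbours ≥ 1, adopts the app.
  Lee: 1 of 2 neighbours ≥ 1, adopts the app.
  Omar: 1 of 3 neighbours < 3, holds.
Round 3 — no new adoptions; cascade stops.

yes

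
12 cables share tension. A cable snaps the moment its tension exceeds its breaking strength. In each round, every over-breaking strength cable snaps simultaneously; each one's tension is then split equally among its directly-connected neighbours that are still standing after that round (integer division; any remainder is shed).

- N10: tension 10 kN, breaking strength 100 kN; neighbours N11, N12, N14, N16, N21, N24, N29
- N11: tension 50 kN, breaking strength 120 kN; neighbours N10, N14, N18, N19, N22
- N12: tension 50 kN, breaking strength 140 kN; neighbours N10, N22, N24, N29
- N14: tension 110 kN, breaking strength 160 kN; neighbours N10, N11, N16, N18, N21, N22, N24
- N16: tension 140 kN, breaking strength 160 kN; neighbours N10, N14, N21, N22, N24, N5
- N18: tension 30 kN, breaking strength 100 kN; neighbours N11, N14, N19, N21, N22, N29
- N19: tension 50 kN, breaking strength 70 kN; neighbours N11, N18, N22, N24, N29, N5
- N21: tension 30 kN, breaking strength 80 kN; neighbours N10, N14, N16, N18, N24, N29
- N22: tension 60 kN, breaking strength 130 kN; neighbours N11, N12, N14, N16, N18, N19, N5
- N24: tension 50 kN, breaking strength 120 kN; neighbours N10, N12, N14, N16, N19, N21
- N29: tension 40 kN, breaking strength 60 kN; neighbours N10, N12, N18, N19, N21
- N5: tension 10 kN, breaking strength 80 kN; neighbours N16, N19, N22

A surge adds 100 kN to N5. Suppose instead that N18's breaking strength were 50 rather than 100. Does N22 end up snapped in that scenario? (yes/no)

With N18's breaking strength at 50:
Round 1 — N5 at 110 > 80. N5 snaps.
  N5 sheds 110 kN to N16, N19, N22: 36 each (2 lost).
    N16: 140+36 = 176 > 160
    N19: 50+36 = 86 > 70
    N22: 60+36 = 96 ≤ 130
Round 2 — N16, N19 snap.
  N16 sheds 176 kN to N10, N14, N21, N22, N24: 35 each (1 lost).
    N10: 10+35 = 45 ≤ 100
    N14: 110+35 = 145 ≤ 160
    N21: 30+35 = 65 ≤ 80
    N22: 96+35 = 131 > 130
    N24: 50+35 = 85 ≤ 120
  N19 sheds 86 kN to N11, N18, N22, N24, N29: 17 each (1 lost).
    N11: 50+17 = 67 ≤ 120
    N18: 30+17 = 47 ≤ 50
    N22: 131+17 = 148 > 130
    N24: 85+17 = 102 ≤ 120
    N29: 40+17 = 57 ≤ 60
Round 3 — N22 snaps.
  N22 sheds 148 kN to N11, N12, N14, N18: 37 each.
    N11: 67+37 = 104 ≤ 120
    N12: 50+37 = 87 ≤ 140
    N14: 145+37 = 182 > 160
    N18: 47+37 = 84 > 50
Round 4 — N14, N18 snap.
  N14 sheds 182 kN to N10, N11, N21, N24: 45 each (2 lost).
    N10: 45+45 = 90 ≤ 100
    N11: 104+45 = 149 > 120
    N21: 65+45 = 110 > 80
    N24: 102+45 = 147 > 120
  N18 sheds 84 kN to N11, N21, N29: 28 each.
    N11: 149+28 = 177 > 120
    N21: 110+28 = 138 > 80
    N29: 57+28 = 85 > 60
Round 5 — N11, N21, N24, N29 snap.
  N11 sheds 177 kN to N10: 177 each.
    N10: 90+177 = 267 > 100
  N21 sheds 138 kN to N10: 138 each.
    N10: 267+138 = 405 > 100
  N24 sheds 147 kN to N10, N12: 73 each (1 lost).
    N10: 405+73 = 478 > 100
    N12: 87+73 = 160 > 140
  N29 sheds 85 kN to N10, N12: 42 each (1 lost).
    N10: 478+42 = 520 > 100
    N12: 160+42 = 202 > 140
Round 6 — N10, N12 snap.
  N10 sheds 520 kN: no online neighbours, lost.
  N12 sheds 202 kN: no online neighbours, lost.
No further breaks.

yes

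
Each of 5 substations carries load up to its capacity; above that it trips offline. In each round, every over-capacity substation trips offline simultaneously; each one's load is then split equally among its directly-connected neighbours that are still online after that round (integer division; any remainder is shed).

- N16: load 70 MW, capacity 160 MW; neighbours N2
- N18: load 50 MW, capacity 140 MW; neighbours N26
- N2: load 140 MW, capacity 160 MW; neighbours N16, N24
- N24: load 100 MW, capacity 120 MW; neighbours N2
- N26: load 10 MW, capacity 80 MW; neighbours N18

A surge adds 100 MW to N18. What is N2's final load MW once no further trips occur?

Round 1 — N18 at 150 > 140. N18 trips offline.
  N18 sheds 150 MW to N26: 150 each.
    N26: 10+150 = 160 > 80
Round 2 — N26 trips offline.
  N26 sheds 160 MW: no online neighbours, lost.
No further trips.

140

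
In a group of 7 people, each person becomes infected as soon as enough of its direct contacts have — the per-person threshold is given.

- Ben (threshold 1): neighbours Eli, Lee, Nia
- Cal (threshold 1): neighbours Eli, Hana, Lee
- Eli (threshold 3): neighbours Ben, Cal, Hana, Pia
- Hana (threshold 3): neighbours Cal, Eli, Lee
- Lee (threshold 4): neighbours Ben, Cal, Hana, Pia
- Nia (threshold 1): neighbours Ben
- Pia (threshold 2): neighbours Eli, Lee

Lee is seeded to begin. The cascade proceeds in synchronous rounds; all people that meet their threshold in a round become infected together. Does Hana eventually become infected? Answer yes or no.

no

Round 1 — Lee becomes infected (initial).
Round 2 — checking thresholds:
  Ben: 1 of 3 neighbours ≥ 1, becomes infected.
  Cal: 1 of 3 neighbours ≥ 1, becomes infected.
  Hana: 1 of 3 neighbours < 3, not yet.
  Pia: 1 of 2 neighbours < 2, not yet.
Round 3 — checking thresholds:
  Eli: 2 of 4 neighbours < 3, not yet.
  Hana: 2 of 3 neighbours < 3, not yet.
  Nia: 1 of 1 neighbours ≥ 1, becomes infected.
  Pia: 1 of 2 neighbours < 2, not yet.
Round 4 — no new infections; cascade stops.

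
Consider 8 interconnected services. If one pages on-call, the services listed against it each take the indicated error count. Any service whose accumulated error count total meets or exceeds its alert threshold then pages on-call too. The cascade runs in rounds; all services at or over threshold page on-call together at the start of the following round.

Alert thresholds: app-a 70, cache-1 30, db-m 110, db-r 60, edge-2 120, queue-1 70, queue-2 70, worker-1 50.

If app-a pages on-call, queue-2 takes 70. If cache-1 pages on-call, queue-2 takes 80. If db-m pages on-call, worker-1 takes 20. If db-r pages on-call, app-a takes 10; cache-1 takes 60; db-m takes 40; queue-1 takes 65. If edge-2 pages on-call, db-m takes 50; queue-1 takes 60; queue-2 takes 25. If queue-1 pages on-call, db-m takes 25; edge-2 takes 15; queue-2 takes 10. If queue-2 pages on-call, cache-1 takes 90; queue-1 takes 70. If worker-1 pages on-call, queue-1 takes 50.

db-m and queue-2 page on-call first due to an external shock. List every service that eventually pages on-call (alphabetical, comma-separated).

cache-1, db-m, queue-1, queue-2

Round 1 — db-m, queue-2 page on-call (initial).
  cache-1: +90 → 90 ≥ 30
  queue-1: +70 → 70 ≥ 70
  worker-1: +20 → 20 < 50
Round 2 — cache-1, queue-1 page on-call.
  edge-2: +15 → 15 < 120
No further pages.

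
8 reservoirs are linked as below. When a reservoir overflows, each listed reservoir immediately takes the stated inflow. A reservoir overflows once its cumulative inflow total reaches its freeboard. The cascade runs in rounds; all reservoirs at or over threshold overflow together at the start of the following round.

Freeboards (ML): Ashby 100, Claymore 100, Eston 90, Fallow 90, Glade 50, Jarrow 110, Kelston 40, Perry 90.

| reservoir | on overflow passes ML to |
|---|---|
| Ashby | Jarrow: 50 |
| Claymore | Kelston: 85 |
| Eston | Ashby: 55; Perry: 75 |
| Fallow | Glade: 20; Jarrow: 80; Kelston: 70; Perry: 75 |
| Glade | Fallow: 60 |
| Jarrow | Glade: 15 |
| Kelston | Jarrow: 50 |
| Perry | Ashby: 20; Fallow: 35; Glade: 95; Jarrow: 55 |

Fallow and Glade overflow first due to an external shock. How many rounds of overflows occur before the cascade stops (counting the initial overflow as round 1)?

Round 1 — Fallow, Glade overflow (initial).
  Jarrow: +80 → 80 < 110
  Kelston: +70 → 70 ≥ 40
  Perry: +75 → 75 < 90
Round 2 — Kelston overflows.
  Jarrow: +50 → 130 ≥ 110
Round 3 — Jarrow overflows.
No further overflows.

3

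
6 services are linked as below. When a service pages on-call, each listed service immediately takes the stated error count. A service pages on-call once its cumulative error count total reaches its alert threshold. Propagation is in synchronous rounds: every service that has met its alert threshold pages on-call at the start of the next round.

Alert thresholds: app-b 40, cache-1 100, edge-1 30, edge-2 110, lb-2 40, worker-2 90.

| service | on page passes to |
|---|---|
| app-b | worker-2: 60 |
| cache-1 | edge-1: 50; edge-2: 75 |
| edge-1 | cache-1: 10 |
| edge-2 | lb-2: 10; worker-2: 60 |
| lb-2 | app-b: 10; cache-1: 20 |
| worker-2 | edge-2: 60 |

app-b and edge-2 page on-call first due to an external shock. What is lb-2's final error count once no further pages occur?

10

Round 1 — app-b, edge-2 page on-call (initial).
  lb-2: +10 → 10 < 40
  worker-2: +60+60 → 120 ≥ 90
Round 2 — worker-2 pages on-call.
No further pages.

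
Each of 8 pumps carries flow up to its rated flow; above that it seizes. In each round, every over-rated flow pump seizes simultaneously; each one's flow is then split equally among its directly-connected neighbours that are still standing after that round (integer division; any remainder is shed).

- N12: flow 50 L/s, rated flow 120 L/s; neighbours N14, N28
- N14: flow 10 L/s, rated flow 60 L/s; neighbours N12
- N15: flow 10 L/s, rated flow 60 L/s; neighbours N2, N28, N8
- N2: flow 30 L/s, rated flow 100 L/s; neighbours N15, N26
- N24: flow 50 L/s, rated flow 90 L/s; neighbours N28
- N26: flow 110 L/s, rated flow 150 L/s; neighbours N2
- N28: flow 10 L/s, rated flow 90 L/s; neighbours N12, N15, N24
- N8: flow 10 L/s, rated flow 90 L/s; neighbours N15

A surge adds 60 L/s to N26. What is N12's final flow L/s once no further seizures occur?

107

Round 1 — N26 at 170 > 150. N26 seizes.
  N26 sheds 170 L/s to N2: 170 each.
    N2: 30+170 = 200 > 100
Round 2 — N2 seizes.
  N2 sheds 200 L/s to N15: 200 each.
    N15: 10+200 = 210 > 60
Round 3 — N15 seizes.
  N15 sheds 210 L/s to N28, N8: 105 each.
    N28: 10+105 = 115 > 90
    N8: 10+105 = 115 > 90
Round 4 — N28, N8 seize.
  N28 sheds 115 L/s to N12, N24: 57 each (1 lost).
    N12: 50+57 = 107 ≤ 120
    N24: 50+57 = 107 > 90
  N8 sheds 115 L/s: no online neighbours, lost.
Round 5 — N24 seizes.
  N24 sheds 107 L/s: no online neighbours, lost.
No further seizures.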